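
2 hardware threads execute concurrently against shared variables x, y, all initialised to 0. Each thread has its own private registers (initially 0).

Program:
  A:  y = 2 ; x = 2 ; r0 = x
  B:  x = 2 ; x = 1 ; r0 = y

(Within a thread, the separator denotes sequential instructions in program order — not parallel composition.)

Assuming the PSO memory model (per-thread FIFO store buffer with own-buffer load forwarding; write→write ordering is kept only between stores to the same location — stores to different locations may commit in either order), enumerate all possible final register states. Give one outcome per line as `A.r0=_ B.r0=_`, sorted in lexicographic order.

outcome vector order: (A.r0,B.r0)
|PSO outcomes| = 4

A.r0=1 B.r0=0
A.r0=1 B.r0=2
A.r0=2 B.r0=0
A.r0=2 B.r0=2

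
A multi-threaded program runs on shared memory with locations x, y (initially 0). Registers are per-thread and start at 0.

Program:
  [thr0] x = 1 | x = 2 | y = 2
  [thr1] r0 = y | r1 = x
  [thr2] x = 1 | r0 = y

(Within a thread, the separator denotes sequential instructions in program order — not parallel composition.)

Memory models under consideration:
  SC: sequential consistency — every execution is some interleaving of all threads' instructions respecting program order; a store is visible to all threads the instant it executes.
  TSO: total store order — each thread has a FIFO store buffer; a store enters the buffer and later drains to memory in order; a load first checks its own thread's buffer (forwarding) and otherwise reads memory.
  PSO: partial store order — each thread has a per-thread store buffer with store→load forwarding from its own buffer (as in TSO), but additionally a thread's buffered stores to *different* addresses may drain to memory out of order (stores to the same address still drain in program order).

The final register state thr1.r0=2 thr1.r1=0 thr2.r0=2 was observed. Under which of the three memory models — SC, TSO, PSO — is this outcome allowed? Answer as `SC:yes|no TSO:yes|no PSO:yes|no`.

outcome vector order: (thr1.r0,thr1.r1,thr2.r0)
[SC] allowed = {<0 0 0> <0 0 2> <0 1 0> <0 1 2> <0 2 0> <0 2 2> <2 1 0> <2 1 2> <2 2 0> <2 2 2>}
[TSO] allowed = {<0 0 0> <0 0 2> <0 1 0> <0 1 2> <0 2 0> <0 2 2> <2 1 0> <2 1 2> <2 2 0> <2 2 2>}
[PSO] allowed = {<0 0 0> <0 0 2> <0 1 0> <0 1 2> <0 2 0> <0 2 2> <2 0 0> <2 0 2> <2 1 0> <2 1 2> <2 2 0> <2 2 2>}
target <2 0 2> ∈ {PSO}

SC:no TSO:no PSO:yes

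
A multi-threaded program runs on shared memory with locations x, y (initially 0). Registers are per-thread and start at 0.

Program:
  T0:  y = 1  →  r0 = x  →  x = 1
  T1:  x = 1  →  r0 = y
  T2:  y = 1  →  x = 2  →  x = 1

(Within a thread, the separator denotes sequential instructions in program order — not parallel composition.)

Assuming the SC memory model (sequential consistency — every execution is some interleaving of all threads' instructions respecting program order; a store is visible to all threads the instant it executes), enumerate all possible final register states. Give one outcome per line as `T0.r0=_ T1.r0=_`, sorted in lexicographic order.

outcome vector order: (T0.r0,T1.r0)
|SC outcomes| = 5

T0.r0=0 T1.r0=1
T0.r0=1 T1.r0=0
T0.r0=1 T1.r0=1
T0.r0=2 T1.r0=0
T0.r0=2 T1.r0=1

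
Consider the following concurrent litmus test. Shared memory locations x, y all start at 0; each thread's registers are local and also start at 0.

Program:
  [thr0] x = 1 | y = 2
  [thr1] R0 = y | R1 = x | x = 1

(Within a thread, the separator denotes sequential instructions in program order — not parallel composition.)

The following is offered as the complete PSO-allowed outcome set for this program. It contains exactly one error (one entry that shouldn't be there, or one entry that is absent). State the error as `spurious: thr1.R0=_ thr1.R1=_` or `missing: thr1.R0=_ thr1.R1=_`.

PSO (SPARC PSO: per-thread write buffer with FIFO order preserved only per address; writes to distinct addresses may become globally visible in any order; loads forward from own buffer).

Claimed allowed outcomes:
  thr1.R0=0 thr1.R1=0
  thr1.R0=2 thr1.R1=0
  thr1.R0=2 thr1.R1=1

missing: thr1.R0=0 thr1.R1=1

outcome vector order: (thr1.R0,thr1.R1)
PSO (4): (0,0); (0,1); (2,0); (2,1)
PSO∖claimed = {(0,1)}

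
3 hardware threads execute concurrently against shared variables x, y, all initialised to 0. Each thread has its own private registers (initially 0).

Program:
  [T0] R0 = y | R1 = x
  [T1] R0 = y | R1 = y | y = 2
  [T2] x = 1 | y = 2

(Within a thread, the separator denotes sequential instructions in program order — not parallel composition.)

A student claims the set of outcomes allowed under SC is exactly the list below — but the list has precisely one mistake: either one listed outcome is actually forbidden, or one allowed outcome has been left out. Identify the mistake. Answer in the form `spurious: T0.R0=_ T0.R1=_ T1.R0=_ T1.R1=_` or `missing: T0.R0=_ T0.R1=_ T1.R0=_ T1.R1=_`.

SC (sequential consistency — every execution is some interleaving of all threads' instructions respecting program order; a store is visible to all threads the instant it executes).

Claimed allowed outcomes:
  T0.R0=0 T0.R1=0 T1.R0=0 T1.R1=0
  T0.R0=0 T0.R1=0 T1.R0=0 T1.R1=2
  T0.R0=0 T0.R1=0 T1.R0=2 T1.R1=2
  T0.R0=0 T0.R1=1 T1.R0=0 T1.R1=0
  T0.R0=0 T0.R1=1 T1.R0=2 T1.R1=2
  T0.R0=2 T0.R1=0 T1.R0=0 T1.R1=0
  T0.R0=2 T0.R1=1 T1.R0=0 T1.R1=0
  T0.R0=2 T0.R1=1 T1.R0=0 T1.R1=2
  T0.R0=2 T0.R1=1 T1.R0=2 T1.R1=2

outcome vector order: (T0.R0,T0.R1,T1.R0,T1.R1)
SC: 10 outcomes — {(0,0,0,0), (0,0,0,2), (0,0,2,2), (0,1,0,0), (0,1,0,2), (0,1,2,2), (2,0,0,0), (2,1,0,0), (2,1,0,2), (2,1,2,2)}
SC∖claimed = {(0,1,0,2)}

missing: T0.R0=0 T0.R1=1 T1.R0=0 T1.R1=2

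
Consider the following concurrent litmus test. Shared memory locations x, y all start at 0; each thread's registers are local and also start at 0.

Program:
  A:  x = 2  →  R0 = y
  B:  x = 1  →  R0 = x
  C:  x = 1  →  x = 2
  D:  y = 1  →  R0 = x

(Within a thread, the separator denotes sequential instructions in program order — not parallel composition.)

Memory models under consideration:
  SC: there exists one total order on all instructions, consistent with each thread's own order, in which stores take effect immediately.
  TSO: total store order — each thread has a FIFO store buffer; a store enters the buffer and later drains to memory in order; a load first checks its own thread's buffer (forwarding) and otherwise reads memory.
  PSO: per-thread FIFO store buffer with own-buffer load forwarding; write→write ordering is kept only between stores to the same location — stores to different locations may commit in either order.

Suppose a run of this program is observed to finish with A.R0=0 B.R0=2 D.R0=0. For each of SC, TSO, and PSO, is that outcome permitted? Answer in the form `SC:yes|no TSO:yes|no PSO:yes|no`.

SC:no TSO:yes PSO:yes

outcome vector order: (A.R0,B.R0,D.R0)
[SC] allowed = {<0 1 1> <0 1 2> <0 2 1> <0 2 2> <1 1 0> <1 1 1> <1 1 2> <1 2 0> <1 2 1> <1 2 2>}
[TSO] allowed = {<0 1 0> <0 1 1> <0 1 2> <0 2 0> <0 2 1> <0 2 2> <1 1 0> <1 1 1> <1 1 2> <1 2 0> <1 2 1> <1 2 2>}
[PSO] allowed = {<0 1 0> <0 1 1> <0 1 2> <0 2 0> <0 2 1> <0 2 2> <1 1 0> <1 1 1> <1 1 2> <1 2 0> <1 2 1> <1 2 2>}
target <0 2 0> ∈ {TSO,PSO}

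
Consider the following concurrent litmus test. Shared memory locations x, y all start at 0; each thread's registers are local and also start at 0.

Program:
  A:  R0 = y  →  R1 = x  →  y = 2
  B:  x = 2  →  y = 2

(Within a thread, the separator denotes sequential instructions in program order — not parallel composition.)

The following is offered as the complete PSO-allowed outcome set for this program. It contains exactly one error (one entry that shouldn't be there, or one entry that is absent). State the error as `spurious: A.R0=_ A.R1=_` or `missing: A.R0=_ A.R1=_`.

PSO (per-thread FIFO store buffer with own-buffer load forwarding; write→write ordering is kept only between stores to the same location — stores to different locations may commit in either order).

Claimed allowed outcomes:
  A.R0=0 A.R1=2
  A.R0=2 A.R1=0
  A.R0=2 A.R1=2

missing: A.R0=0 A.R1=0

outcome vector order: (A.R0,A.R1)
PSO: 4 outcomes — {0/0 0/2 2/0 2/2}
PSO∖claimed = {0/0}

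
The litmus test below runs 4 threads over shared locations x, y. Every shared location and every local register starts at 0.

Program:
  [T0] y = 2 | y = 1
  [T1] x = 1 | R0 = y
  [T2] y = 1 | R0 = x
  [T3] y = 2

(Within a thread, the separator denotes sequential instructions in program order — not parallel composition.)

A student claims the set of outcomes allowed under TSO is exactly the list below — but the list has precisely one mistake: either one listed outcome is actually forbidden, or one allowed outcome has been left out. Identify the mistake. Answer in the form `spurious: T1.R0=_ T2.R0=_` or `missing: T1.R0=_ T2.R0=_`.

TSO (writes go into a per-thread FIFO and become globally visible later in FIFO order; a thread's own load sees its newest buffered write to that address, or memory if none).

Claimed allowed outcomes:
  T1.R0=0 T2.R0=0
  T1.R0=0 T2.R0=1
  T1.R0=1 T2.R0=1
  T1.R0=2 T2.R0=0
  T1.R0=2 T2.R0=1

outcome vector order: (T1.R0,T2.R0)
under TSO → 0/0 0/1 1/0 1/1 2/0 2/1
TSO∖claimed = {1/0}

missing: T1.R0=1 T2.R0=0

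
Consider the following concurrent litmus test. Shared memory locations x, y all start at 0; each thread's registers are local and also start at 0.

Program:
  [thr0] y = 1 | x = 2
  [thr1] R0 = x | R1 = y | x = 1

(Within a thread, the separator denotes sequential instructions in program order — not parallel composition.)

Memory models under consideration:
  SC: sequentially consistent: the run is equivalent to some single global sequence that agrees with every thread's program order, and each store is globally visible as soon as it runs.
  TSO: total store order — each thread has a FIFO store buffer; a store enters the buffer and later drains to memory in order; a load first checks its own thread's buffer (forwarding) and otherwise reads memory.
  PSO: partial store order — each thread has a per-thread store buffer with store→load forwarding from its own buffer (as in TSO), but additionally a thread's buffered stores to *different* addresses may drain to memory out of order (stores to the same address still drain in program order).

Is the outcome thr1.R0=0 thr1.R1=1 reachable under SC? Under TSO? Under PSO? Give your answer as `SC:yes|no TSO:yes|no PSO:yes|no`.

SC:yes TSO:yes PSO:yes

outcome vector order: (thr1.R0,thr1.R1)
SC (3): 00; 01; 21
TSO (3): 00; 01; 21
PSO (4): 00; 01; 20; 21
target 01 ∈ {SC,TSO,PSO}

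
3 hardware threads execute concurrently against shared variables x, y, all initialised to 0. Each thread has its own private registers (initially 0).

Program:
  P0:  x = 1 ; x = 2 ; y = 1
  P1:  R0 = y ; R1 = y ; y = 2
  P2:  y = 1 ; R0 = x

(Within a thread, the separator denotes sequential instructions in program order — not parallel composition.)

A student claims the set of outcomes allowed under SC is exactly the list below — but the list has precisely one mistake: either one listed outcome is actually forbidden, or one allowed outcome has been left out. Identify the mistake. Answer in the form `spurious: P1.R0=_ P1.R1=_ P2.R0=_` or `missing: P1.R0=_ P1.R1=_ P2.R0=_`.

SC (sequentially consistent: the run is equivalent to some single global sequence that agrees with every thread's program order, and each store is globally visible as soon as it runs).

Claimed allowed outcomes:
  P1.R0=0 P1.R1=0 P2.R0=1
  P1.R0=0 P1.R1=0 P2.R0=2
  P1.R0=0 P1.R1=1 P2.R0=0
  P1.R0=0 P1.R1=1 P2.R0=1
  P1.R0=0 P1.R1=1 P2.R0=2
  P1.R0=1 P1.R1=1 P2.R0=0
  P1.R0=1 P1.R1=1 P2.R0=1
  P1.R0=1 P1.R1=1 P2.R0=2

missing: P1.R0=0 P1.R1=0 P2.R0=0

outcome vector order: (P1.R0,P1.R1,P2.R0)
[SC] allowed = {<0 0 0> <0 0 1> <0 0 2> <0 1 0> <0 1 1> <0 1 2> <1 1 0> <1 1 1> <1 1 2>}
SC∖claimed = {<0 0 0>}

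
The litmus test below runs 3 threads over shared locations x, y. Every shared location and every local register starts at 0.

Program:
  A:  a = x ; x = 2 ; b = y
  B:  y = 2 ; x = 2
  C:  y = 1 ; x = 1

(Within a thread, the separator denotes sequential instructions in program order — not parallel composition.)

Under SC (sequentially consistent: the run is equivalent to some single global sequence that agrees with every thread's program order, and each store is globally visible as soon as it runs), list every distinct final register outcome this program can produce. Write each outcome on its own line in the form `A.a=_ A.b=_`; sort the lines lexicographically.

outcome vector order: (A.a,A.b)
|SC outcomes| = 7

A.a=0 A.b=0
A.a=0 A.b=1
A.a=0 A.b=2
A.a=1 A.b=1
A.a=1 A.b=2
A.a=2 A.b=1
A.a=2 A.b=2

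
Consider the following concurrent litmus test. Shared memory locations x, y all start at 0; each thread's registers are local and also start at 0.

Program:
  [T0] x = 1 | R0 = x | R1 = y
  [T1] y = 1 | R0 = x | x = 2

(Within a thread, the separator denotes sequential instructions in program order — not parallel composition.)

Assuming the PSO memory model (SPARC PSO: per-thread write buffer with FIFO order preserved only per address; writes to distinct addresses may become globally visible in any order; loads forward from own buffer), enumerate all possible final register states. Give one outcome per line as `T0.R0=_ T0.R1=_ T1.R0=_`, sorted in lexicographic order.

T0.R0=1 T0.R1=0 T1.R0=0
T0.R0=1 T0.R1=0 T1.R0=1
T0.R0=1 T0.R1=1 T1.R0=0
T0.R0=1 T0.R1=1 T1.R0=1
T0.R0=2 T0.R1=0 T1.R0=0
T0.R0=2 T0.R1=0 T1.R0=1
T0.R0=2 T0.R1=1 T1.R0=0
T0.R0=2 T0.R1=1 T1.R0=1

outcome vector order: (T0.R0,T0.R1,T1.R0)
|PSO outcomes| = 8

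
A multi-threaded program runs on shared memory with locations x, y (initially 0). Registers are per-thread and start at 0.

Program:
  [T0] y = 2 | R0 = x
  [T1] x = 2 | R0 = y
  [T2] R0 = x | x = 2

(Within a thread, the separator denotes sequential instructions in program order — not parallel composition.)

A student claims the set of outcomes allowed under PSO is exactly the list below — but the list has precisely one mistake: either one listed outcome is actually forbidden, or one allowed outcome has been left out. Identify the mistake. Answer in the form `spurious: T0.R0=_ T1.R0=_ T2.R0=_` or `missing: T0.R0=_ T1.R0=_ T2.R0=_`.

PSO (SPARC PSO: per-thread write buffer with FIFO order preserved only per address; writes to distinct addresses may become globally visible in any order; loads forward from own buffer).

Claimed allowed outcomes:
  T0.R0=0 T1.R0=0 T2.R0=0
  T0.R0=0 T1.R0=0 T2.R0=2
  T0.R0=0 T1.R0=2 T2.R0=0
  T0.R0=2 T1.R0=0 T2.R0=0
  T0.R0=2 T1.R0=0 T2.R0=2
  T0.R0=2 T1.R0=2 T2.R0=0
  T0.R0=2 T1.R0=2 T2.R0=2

missing: T0.R0=0 T1.R0=2 T2.R0=2

outcome vector order: (T0.R0,T1.R0,T2.R0)
PSO (8): <0 0 0>, <0 0 2>, <0 2 0>, <0 2 2>, <2 0 0>, <2 0 2>, <2 2 0>, <2 2 2>
PSO∖claimed = {<0 2 2>}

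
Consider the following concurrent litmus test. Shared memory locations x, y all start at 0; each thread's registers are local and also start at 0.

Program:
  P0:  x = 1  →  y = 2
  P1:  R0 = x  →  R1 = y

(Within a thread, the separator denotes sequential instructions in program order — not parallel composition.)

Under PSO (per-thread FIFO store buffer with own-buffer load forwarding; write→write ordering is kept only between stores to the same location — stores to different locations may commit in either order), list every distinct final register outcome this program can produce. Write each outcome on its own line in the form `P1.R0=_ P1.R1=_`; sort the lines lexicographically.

P1.R0=0 P1.R1=0
P1.R0=0 P1.R1=2
P1.R0=1 P1.R1=0
P1.R0=1 P1.R1=2

outcome vector order: (P1.R0,P1.R1)
|PSO outcomes| = 4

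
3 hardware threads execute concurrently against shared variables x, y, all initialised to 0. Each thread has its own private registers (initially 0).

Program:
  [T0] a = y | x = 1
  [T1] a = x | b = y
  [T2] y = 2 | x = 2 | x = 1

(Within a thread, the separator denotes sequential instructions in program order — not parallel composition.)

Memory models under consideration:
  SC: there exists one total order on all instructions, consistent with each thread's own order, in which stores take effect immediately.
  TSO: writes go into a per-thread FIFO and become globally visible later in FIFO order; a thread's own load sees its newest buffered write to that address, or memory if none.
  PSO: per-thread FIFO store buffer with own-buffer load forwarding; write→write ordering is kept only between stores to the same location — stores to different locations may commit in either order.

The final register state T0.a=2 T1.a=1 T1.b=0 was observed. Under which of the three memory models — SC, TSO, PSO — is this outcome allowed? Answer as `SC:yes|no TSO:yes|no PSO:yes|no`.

outcome vector order: (T0.a,T1.a,T1.b)
under SC → (0,0,0); (0,0,2); (0,1,0); (0,1,2); (0,2,2); (2,0,0); (2,0,2); (2,1,2); (2,2,2)
under TSO → (0,0,0); (0,0,2); (0,1,0); (0,1,2); (0,2,2); (2,0,0); (2,0,2); (2,1,2); (2,2,2)
under PSO → (0,0,0); (0,0,2); (0,1,0); (0,1,2); (0,2,0); (0,2,2); (2,0,0); (2,0,2); (2,1,0); (2,1,2); (2,2,0); (2,2,2)
target (2,1,0) ∈ {PSO}

SC:no TSO:no PSO:yes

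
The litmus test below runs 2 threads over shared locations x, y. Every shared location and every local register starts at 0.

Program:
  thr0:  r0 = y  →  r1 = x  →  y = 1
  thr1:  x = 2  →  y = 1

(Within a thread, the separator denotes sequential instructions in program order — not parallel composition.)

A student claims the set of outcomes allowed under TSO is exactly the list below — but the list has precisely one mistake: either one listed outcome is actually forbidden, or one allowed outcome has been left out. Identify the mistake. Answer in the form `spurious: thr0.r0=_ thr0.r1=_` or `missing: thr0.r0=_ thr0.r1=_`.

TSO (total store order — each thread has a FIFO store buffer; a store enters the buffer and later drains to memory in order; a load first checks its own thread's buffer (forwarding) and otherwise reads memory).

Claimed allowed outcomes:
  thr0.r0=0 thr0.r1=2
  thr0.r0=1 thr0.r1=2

outcome vector order: (thr0.r0,thr0.r1)
[TSO] allowed = {(0,0); (0,2); (1,2)}
TSO∖claimed = {(0,0)}

missing: thr0.r0=0 thr0.r1=0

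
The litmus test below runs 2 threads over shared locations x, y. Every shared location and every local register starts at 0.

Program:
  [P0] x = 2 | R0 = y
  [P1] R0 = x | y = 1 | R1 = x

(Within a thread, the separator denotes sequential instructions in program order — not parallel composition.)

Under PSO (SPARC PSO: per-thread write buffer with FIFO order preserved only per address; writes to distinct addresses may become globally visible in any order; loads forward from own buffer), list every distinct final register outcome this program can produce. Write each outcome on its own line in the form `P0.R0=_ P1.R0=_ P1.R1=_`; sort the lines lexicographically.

P0.R0=0 P1.R0=0 P1.R1=0
P0.R0=0 P1.R0=0 P1.R1=2
P0.R0=0 P1.R0=2 P1.R1=2
P0.R0=1 P1.R0=0 P1.R1=0
P0.R0=1 P1.R0=0 P1.R1=2
P0.R0=1 P1.R0=2 P1.R1=2

outcome vector order: (P0.R0,P1.R0,P1.R1)
|PSO outcomes| = 6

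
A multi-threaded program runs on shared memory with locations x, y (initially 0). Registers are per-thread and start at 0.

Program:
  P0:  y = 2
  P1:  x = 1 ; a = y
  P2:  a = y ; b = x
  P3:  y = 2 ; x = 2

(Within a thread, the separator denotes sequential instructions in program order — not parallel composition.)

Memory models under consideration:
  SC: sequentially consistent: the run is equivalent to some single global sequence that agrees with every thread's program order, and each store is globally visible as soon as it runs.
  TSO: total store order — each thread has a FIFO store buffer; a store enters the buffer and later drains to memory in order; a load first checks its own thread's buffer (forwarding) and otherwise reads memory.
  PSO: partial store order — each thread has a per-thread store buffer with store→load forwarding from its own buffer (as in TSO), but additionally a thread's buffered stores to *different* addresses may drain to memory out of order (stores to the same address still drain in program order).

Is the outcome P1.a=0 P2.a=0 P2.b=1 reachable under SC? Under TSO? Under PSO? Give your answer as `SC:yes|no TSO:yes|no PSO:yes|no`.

SC:yes TSO:yes PSO:yes

outcome vector order: (P1.a,P2.a,P2.b)
SC (11): <0 0 0> <0 0 1> <0 0 2> <0 2 1> <0 2 2> <2 0 0> <2 0 1> <2 0 2> <2 2 0> <2 2 1> <2 2 2>
TSO (12): <0 0 0> <0 0 1> <0 0 2> <0 2 0> <0 2 1> <0 2 2> <2 0 0> <2 0 1> <2 0 2> <2 2 0> <2 2 1> <2 2 2>
PSO (12): <0 0 0> <0 0 1> <0 0 2> <0 2 0> <0 2 1> <0 2 2> <2 0 0> <2 0 1> <2 0 2> <2 2 0> <2 2 1> <2 2 2>
target <0 0 1> ∈ {SC,TSO,PSO}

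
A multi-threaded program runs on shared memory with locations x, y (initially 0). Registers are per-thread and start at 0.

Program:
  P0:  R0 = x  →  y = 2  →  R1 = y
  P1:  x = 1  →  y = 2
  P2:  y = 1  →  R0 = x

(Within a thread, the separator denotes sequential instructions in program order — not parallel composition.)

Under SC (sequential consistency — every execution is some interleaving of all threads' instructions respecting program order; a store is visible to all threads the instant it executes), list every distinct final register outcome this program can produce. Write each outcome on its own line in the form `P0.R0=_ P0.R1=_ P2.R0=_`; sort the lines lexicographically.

P0.R0=0 P0.R1=1 P2.R0=0
P0.R0=0 P0.R1=1 P2.R0=1
P0.R0=0 P0.R1=2 P2.R0=0
P0.R0=0 P0.R1=2 P2.R0=1
P0.R0=1 P0.R1=1 P2.R0=1
P0.R0=1 P0.R1=2 P2.R0=0
P0.R0=1 P0.R1=2 P2.R0=1

outcome vector order: (P0.R0,P0.R1,P2.R0)
|SC outcomes| = 7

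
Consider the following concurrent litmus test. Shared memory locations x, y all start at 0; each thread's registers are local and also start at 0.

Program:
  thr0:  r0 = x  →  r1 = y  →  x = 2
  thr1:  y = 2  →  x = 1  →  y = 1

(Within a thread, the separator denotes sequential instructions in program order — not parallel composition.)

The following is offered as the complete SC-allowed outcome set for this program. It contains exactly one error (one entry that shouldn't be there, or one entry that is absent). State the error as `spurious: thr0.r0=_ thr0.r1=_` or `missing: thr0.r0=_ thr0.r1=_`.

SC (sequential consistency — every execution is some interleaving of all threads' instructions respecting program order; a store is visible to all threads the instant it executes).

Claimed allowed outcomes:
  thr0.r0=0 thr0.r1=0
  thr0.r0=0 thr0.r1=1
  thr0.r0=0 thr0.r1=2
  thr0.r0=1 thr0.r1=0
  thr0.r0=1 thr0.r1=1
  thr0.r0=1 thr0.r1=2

spurious: thr0.r0=1 thr0.r1=0

outcome vector order: (thr0.r0,thr0.r1)
SC: 5 outcomes — {00 01 02 11 12}
claimed∖SC = {10}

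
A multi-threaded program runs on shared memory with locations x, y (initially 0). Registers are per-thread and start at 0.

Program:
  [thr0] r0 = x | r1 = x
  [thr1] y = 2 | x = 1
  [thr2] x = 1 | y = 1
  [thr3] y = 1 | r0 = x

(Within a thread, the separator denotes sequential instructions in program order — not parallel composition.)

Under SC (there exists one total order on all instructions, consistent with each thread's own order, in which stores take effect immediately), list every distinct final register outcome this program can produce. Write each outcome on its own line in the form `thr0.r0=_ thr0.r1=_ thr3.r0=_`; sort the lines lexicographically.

thr0.r0=0 thr0.r1=0 thr3.r0=0
thr0.r0=0 thr0.r1=0 thr3.r0=1
thr0.r0=0 thr0.r1=1 thr3.r0=0
thr0.r0=0 thr0.r1=1 thr3.r0=1
thr0.r0=1 thr0.r1=1 thr3.r0=0
thr0.r0=1 thr0.r1=1 thr3.r0=1

outcome vector order: (thr0.r0,thr0.r1,thr3.r0)
|SC outcomes| = 6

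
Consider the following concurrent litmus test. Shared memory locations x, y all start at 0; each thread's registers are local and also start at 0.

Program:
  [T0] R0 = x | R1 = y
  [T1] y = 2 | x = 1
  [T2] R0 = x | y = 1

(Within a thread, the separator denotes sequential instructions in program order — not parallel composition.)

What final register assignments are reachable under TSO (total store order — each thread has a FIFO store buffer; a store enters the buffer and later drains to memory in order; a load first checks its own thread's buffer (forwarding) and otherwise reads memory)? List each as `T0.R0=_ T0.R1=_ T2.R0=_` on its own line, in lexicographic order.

outcome vector order: (T0.R0,T0.R1,T2.R0)
|TSO outcomes| = 10

T0.R0=0 T0.R1=0 T2.R0=0
T0.R0=0 T0.R1=0 T2.R0=1
T0.R0=0 T0.R1=1 T2.R0=0
T0.R0=0 T0.R1=1 T2.R0=1
T0.R0=0 T0.R1=2 T2.R0=0
T0.R0=0 T0.R1=2 T2.R0=1
T0.R0=1 T0.R1=1 T2.R0=0
T0.R0=1 T0.R1=1 T2.R0=1
T0.R0=1 T0.R1=2 T2.R0=0
T0.R0=1 T0.R1=2 T2.R0=1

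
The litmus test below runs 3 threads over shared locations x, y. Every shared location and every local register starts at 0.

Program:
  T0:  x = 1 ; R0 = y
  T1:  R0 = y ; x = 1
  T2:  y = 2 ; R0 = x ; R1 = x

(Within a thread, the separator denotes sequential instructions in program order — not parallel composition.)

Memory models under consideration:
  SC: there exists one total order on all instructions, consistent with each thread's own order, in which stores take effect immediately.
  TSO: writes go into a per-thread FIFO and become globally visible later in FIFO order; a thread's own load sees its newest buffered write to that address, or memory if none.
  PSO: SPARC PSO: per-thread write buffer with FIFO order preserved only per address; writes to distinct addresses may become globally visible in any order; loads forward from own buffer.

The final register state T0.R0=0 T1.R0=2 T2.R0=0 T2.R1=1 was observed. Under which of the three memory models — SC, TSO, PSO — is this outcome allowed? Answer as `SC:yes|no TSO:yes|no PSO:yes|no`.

SC:no TSO:yes PSO:yes

outcome vector order: (T0.R0,T1.R0,T2.R0,T2.R1)
SC: 8 outcomes — {0011 0211 2000 2001 2011 2200 2201 2211}
TSO: 12 outcomes — {0000 0001 0011 0200 0201 0211 2000 2001 2011 2200 2201 2211}
PSO: 12 outcomes — {0000 0001 0011 0200 0201 0211 2000 2001 2011 2200 2201 2211}
target 0201 ∈ {TSO,PSO}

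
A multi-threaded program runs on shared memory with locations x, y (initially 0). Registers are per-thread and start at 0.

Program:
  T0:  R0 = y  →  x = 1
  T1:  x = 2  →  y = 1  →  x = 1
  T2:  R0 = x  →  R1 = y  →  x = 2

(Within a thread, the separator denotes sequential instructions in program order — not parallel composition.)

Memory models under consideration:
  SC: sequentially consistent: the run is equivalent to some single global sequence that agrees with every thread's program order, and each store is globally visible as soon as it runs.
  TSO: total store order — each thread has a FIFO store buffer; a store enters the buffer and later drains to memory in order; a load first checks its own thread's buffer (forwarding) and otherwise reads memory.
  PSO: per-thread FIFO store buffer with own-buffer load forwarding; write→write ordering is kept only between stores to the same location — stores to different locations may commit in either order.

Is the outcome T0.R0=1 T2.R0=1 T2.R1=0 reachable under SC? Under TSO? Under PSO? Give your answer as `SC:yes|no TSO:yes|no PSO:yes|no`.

SC:no TSO:no PSO:yes

outcome vector order: (T0.R0,T2.R0,T2.R1)
SC (11): (0,0,0), (0,0,1), (0,1,0), (0,1,1), (0,2,0), (0,2,1), (1,0,0), (1,0,1), (1,1,1), (1,2,0), (1,2,1)
TSO (11): (0,0,0), (0,0,1), (0,1,0), (0,1,1), (0,2,0), (0,2,1), (1,0,0), (1,0,1), (1,1,1), (1,2,0), (1,2,1)
PSO (12): (0,0,0), (0,0,1), (0,1,0), (0,1,1), (0,2,0), (0,2,1), (1,0,0), (1,0,1), (1,1,0), (1,1,1), (1,2,0), (1,2,1)
target (1,1,0) ∈ {PSO}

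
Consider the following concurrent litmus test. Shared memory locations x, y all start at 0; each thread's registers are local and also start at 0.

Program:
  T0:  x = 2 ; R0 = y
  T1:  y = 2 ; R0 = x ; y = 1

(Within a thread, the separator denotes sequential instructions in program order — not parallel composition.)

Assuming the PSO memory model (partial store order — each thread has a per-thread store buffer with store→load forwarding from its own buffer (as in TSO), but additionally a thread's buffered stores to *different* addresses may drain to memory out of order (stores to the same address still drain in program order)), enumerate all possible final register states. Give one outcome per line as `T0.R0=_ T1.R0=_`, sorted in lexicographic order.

outcome vector order: (T0.R0,T1.R0)
|PSO outcomes| = 6

T0.R0=0 T1.R0=0
T0.R0=0 T1.R0=2
T0.R0=1 T1.R0=0
T0.R0=1 T1.R0=2
T0.R0=2 T1.R0=0
T0.R0=2 T1.R0=2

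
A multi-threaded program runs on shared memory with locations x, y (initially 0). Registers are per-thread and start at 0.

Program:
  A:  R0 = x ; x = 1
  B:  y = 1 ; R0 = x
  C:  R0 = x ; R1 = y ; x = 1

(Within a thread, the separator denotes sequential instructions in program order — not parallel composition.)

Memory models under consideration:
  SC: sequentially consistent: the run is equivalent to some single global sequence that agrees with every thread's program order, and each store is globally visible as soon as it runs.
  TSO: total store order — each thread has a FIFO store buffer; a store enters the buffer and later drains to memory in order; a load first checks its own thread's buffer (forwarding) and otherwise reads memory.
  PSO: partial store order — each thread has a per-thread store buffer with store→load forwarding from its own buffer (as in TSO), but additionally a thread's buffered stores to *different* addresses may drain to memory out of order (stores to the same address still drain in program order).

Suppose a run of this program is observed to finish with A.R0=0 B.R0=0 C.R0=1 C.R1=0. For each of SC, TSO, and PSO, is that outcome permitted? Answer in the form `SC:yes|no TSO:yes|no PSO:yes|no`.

outcome vector order: (A.R0,B.R0,C.R0,C.R1)
SC: 11 outcomes — {(0,0,0,0) (0,0,0,1) (0,0,1,1) (0,1,0,0) (0,1,0,1) (0,1,1,0) (0,1,1,1) (1,0,0,0) (1,0,0,1) (1,1,0,0) (1,1,0,1)}
TSO: 12 outcomes — {(0,0,0,0) (0,0,0,1) (0,0,1,0) (0,0,1,1) (0,1,0,0) (0,1,0,1) (0,1,1,0) (0,1,1,1) (1,0,0,0) (1,0,0,1) (1,1,0,0) (1,1,0,1)}
PSO: 12 outcomes — {(0,0,0,0) (0,0,0,1) (0,0,1,0) (0,0,1,1) (0,1,0,0) (0,1,0,1) (0,1,1,0) (0,1,1,1) (1,0,0,0) (1,0,0,1) (1,1,0,0) (1,1,0,1)}
target (0,0,1,0) ∈ {TSO,PSO}

SC:no TSO:yes PSO:yes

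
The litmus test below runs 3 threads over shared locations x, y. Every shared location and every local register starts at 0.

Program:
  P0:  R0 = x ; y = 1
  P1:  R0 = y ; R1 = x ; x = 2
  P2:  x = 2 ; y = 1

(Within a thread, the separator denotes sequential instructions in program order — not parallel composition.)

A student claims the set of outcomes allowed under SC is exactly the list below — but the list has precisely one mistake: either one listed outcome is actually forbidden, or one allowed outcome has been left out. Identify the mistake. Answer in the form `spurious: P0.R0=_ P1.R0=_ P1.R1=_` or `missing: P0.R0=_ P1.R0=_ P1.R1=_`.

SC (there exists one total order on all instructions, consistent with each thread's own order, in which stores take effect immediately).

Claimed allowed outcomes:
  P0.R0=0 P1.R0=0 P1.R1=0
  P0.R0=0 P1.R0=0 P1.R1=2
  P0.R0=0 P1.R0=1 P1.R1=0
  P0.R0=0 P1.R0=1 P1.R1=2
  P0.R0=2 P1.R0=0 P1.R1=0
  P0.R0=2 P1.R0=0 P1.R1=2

missing: P0.R0=2 P1.R0=1 P1.R1=2

outcome vector order: (P0.R0,P1.R0,P1.R1)
SC (7): 0/0/0 0/0/2 0/1/0 0/1/2 2/0/0 2/0/2 2/1/2
SC∖claimed = {2/1/2}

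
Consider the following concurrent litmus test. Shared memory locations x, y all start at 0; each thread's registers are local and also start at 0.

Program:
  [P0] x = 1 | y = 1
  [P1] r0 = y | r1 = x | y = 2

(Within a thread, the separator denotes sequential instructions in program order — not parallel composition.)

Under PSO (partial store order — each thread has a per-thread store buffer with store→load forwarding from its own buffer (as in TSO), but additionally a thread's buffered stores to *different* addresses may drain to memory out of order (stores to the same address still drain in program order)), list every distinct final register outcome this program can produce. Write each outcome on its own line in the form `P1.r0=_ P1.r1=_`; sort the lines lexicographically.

outcome vector order: (P1.r0,P1.r1)
|PSO outcomes| = 4

P1.r0=0 P1.r1=0
P1.r0=0 P1.r1=1
P1.r0=1 P1.r1=0
P1.r0=1 P1.r1=1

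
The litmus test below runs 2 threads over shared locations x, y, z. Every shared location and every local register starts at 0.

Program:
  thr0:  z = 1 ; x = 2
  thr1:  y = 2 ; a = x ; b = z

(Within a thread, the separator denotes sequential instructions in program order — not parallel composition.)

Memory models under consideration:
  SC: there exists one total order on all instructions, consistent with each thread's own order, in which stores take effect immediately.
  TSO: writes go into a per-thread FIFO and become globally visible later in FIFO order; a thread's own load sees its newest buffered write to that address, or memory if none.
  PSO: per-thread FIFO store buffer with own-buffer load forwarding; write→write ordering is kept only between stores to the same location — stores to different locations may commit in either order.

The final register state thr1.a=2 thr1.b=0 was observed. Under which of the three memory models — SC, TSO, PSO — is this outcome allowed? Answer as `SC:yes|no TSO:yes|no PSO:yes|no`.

outcome vector order: (thr1.a,thr1.b)
[SC] allowed = {0/0, 0/1, 2/1}
[TSO] allowed = {0/0, 0/1, 2/1}
[PSO] allowed = {0/0, 0/1, 2/0, 2/1}
target 2/0 ∈ {PSO}

SC:no TSO:no PSO:yes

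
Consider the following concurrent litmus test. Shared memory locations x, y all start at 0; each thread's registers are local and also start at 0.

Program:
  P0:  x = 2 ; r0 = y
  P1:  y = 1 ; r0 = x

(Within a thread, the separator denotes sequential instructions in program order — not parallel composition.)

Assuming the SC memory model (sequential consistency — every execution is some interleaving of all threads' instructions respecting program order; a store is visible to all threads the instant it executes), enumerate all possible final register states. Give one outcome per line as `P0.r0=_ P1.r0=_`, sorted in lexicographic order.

outcome vector order: (P0.r0,P1.r0)
|SC outcomes| = 3

P0.r0=0 P1.r0=2
P0.r0=1 P1.r0=0
P0.r0=1 P1.r0=2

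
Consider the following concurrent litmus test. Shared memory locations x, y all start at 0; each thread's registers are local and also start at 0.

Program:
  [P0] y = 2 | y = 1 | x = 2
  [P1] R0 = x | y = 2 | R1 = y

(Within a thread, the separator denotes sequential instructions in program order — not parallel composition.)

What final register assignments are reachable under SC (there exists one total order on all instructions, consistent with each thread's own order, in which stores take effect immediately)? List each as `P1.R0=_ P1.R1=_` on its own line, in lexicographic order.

outcome vector order: (P1.R0,P1.R1)
|SC outcomes| = 3

P1.R0=0 P1.R1=1
P1.R0=0 P1.R1=2
P1.R0=2 P1.R1=2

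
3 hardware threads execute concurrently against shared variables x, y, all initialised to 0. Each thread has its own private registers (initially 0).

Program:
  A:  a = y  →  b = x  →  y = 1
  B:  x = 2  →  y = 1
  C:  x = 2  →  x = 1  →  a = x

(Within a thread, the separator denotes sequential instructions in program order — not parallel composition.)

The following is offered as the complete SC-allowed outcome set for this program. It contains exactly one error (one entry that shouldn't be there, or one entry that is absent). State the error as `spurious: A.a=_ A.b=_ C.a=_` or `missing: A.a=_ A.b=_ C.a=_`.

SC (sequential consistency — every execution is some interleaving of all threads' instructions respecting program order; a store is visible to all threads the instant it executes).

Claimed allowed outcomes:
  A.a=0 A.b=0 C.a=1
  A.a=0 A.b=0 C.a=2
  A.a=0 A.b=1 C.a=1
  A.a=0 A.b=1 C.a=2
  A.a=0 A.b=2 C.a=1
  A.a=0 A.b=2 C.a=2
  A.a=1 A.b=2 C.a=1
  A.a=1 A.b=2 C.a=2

outcome vector order: (A.a,A.b,C.a)
SC (9): (0,0,1), (0,0,2), (0,1,1), (0,1,2), (0,2,1), (0,2,2), (1,1,1), (1,2,1), (1,2,2)
SC∖claimed = {(1,1,1)}

missing: A.a=1 A.b=1 C.a=1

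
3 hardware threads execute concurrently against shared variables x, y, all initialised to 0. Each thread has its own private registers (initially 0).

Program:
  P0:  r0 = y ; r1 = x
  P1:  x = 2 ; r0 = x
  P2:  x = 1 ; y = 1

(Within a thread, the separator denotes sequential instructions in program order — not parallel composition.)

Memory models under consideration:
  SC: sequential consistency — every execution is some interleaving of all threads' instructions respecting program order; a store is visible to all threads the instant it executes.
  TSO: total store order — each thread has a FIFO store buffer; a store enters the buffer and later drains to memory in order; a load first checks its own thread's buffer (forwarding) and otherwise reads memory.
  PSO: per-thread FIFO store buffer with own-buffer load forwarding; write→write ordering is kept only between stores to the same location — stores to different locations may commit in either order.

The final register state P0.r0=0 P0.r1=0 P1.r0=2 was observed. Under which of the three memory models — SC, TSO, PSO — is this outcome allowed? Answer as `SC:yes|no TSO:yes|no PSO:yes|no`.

outcome vector order: (P0.r0,P0.r1,P1.r0)
SC: 9 outcomes — {0/0/1; 0/0/2; 0/1/1; 0/1/2; 0/2/1; 0/2/2; 1/1/1; 1/1/2; 1/2/2}
TSO: 9 outcomes — {0/0/1; 0/0/2; 0/1/1; 0/1/2; 0/2/1; 0/2/2; 1/1/1; 1/1/2; 1/2/2}
PSO: 12 outcomes — {0/0/1; 0/0/2; 0/1/1; 0/1/2; 0/2/1; 0/2/2; 1/0/1; 1/0/2; 1/1/1; 1/1/2; 1/2/1; 1/2/2}
target 0/0/2 ∈ {SC,TSO,PSO}

SC:yes TSO:yes PSO:yes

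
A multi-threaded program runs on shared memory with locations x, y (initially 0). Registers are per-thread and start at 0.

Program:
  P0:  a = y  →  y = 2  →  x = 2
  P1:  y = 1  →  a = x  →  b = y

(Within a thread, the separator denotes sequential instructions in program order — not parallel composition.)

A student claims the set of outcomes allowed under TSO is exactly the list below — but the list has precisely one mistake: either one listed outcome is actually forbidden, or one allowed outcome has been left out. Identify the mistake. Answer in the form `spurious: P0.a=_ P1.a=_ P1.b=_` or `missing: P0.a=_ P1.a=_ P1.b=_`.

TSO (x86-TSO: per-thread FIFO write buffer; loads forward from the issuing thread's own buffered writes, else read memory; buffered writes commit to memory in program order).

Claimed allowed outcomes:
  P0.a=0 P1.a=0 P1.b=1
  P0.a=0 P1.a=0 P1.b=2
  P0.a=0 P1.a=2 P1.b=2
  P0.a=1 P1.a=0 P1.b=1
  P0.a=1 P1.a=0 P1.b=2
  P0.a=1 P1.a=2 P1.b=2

outcome vector order: (P0.a,P1.a,P1.b)
TSO (7): (0,0,1) (0,0,2) (0,2,1) (0,2,2) (1,0,1) (1,0,2) (1,2,2)
TSO∖claimed = {(0,2,1)}

missing: P0.a=0 P1.a=2 P1.b=1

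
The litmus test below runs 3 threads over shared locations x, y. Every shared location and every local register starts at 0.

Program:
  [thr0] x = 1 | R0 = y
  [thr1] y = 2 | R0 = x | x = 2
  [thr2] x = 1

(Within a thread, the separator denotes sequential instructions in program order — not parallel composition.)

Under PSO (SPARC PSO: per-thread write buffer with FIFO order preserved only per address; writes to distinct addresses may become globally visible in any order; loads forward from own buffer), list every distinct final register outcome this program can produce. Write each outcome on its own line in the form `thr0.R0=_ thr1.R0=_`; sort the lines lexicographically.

thr0.R0=0 thr1.R0=0
thr0.R0=0 thr1.R0=1
thr0.R0=2 thr1.R0=0
thr0.R0=2 thr1.R0=1

outcome vector order: (thr0.R0,thr1.R0)
|PSO outcomes| = 4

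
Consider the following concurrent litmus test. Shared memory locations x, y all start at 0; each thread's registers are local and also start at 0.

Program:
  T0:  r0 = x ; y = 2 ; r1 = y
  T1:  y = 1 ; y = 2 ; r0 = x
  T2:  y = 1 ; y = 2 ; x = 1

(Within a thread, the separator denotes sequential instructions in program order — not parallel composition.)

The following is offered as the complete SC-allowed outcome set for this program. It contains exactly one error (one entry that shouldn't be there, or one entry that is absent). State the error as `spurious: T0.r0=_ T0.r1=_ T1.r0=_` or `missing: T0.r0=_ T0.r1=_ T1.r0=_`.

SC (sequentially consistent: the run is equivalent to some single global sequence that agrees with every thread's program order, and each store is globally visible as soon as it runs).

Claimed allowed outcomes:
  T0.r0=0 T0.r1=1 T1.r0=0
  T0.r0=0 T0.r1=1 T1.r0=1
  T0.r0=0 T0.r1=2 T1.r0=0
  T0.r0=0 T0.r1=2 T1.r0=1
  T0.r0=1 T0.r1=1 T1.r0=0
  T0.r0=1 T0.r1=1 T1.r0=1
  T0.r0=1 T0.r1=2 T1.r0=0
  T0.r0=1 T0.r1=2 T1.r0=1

spurious: T0.r0=1 T0.r1=1 T1.r0=0

outcome vector order: (T0.r0,T0.r1,T1.r0)
SC (7): 010; 011; 020; 021; 111; 120; 121
claimed∖SC = {110}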